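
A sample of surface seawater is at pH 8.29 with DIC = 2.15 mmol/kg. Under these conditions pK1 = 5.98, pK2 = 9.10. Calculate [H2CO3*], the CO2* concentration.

[CO2*] = 9.08 μmol/kg

α₀ = 1 / (1 + K1/[H⁺] + K1K2/[H⁺]²) = 1 / (1 + 10^+2.31 + 10^+1.50)
   = 1 / (1 + 204.17 + 31.623) = 1/236.80 = 0.004223
[CO2*] = α₀ × DIC = 0.004223 × 2.15 = 0.00908 mmol/kg = 9.08 μmol/kg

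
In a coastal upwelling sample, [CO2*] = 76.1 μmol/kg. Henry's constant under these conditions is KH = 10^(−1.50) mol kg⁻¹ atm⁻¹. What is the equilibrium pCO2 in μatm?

pCO2 = 2410 μatm

KH = 10^(−1.50) = 3.162×10^-2 mol kg⁻¹ atm⁻¹
pCO2 = [CO2*]/KH = 76.1×10^-6 / 3.162×10^-2 = 2.41×10^-3 atm = 2410 μatm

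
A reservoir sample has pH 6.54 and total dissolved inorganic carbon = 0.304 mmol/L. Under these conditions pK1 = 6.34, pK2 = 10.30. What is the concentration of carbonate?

α₂ = 1 / (1 + [H⁺]/K2 + [H⁺]²/(K1K2)) = 1 / (1 + 10^+3.76 + 10^+3.56)
   = 1 / (1 + 5754.4 + 3630.8) = 1/9386.2 = 0.0001065
[CO3²⁻] = α₂ × DIC = 0.0001065 × 0.304 = 3.24×10^-5 mmol/L = 0.0324 μmol/L

[CO3²⁻] = 0.0324 μmol/L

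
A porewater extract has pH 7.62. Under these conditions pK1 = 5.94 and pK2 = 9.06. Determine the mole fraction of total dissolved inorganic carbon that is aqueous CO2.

α₀ = 0.0198

α₀ = 1 / (1 + K1/[H⁺] + K1K2/[H⁺]²) = 1 / (1 + 10^+1.68 + 10^+0.24)
   = 1 / (1 + 47.863 + 1.7378) = 1/50.601 = 0.01976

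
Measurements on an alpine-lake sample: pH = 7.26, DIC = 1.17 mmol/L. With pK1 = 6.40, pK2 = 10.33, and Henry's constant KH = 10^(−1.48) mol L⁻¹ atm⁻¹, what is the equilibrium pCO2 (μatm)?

α₀ = 1 / (1 + K1/[H⁺] + K1K2/[H⁺]²) = 1 / (1 + 10^+0.86 + 10^-2.21)
   = 1 / (1 + 7.2444 + 0.0061660) = 1/8.2505 = 0.1212
[CO2*] = α₀ × DIC = 0.1212 × 1.17 = 0.1418 mmol/L
pCO2 = [CO2*]/KH = 1.418×10^-4 / 3.311×10^-2 = 4280 μatm

pCO2 = 4280 μatm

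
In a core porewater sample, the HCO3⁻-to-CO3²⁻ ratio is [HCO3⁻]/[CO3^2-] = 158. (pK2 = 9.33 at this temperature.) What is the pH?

From K2 = [H⁺][CO3^2-]/[HCO3⁻]:  pH = pK2 − log₁₀([HCO3⁻]/[CO3^2-])
log₁₀(158) = +2.199
pH = 9.33 − (+2.199) = 7.13

pH = 7.13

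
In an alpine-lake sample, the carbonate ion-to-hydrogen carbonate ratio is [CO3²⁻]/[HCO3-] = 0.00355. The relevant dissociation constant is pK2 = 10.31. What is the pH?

pH = 7.86

From K2 = [H⁺][CO3²⁻]/[HCO3-]:  pH = pK2 + log₁₀([CO3²⁻]/[HCO3-])
log₁₀(0.00355) = -2.450
pH = 10.31 + (-2.450) = 7.86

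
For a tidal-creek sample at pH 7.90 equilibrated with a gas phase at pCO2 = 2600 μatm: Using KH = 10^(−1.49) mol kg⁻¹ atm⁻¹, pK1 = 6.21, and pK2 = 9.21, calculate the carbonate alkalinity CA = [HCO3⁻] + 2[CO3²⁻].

CA = 4.52 mmol/kg

[CO2*] = KH · pCO2 = 10^(−1.49) × 2600×10^-6 = 8.413×10^-5 mol/kg
α₀ = 1/(1 + K1/[H⁺] + K1K2/[H⁺]²) = 1/(1 + 10^+1.69 + 10^+0.38) = 0.01909
DIC = [CO2*]/α₀ = 8.413×10^-5 / 0.01909 = 4.407 mmol/kg
CA = (α₁ + 2α₂)·DIC = (0.9351 + 2×0.04580) × 4.407 = 4.52 mmol/kg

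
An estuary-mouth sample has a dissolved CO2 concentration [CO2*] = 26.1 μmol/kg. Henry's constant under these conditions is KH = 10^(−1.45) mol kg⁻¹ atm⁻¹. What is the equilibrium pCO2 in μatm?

KH = 10^(−1.45) = 3.548×10^-2 mol kg⁻¹ atm⁻¹
pCO2 = [CO2*]/KH = 26.1×10^-6 / 3.548×10^-2 = 7.36×10^-4 atm = 736 μatm

pCO2 = 736 μatm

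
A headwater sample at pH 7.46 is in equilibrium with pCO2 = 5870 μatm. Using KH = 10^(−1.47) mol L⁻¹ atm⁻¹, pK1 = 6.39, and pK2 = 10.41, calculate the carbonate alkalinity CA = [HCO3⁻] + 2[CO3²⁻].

CA = 2.34 mmol/L

[CO2*] = KH · pCO2 = 10^(−1.47) × 5870×10^-6 = 1.989×10^-4 mol/L
α₀ = 1/(1 + K1/[H⁺] + K1K2/[H⁺]²) = 1/(1 + 10^+1.07 + 10^-1.88) = 0.07836
DIC = [CO2*]/α₀ = 1.989×10^-4 / 0.07836 = 2.538 mmol/L
CA = (α₁ + 2α₂)·DIC = (0.9206 + 2×0.001033) × 2.538 = 2.34 mmol/L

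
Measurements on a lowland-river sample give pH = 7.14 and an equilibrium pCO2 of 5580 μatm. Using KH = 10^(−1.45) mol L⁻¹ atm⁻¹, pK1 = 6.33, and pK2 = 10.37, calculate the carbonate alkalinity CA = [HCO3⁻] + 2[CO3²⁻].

[CO2*] = KH · pCO2 = 10^(−1.45) × 5580×10^-6 = 1.980×10^-4 mol/L
α₀ = 1/(1 + K1/[H⁺] + K1K2/[H⁺]²) = 1/(1 + 10^+0.81 + 10^-2.42) = 0.1340
DIC = [CO2*]/α₀ = 1.980×10^-4 / 0.1340 = 1.477 mmol/L
CA = (α₁ + 2α₂)·DIC = (0.8654 + 2×0.0005096) × 1.477 = 1.28 mmol/L

CA = 1.28 mmol/L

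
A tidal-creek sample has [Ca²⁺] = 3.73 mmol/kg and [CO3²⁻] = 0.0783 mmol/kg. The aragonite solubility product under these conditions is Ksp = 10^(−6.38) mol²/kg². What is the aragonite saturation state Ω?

Ω = 0.701

Ksp = 10^(−6.38) = 4.169×10^-7
Ω = [Ca²⁺][CO3²⁻]/Ksp = (3.73×10^-3)(0.0783×10^-3) / 4.169×10^-7 = 0.701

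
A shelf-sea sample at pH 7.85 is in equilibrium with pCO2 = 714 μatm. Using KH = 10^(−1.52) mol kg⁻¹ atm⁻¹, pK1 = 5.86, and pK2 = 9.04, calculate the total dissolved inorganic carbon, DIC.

DIC = 2.26 mmol/kg

[CO2*] = KH · pCO2 = 10^(−1.52) × 714×10^-6 = 2.156×10^-5 mol/kg
α₀ = 1/(1 + K1/[H⁺] + K1K2/[H⁺]²) = 1/(1 + 10^+1.99 + 10^+0.80) = 0.009521
DIC = [CO2*]/α₀ = 2.156×10^-5 / 0.009521 = 2.26 mmol/kg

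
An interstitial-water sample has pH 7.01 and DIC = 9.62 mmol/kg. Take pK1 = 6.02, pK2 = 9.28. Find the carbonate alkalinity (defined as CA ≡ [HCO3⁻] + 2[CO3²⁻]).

CA = 8.78 mmol/kg

CA = [HCO3⁻] + 2[CO3²⁻] = (α₁ + 2α₂)·DIC
At pH 7.01: [H⁺]/K1 = 10^-0.99 = 0.10233, K2/[H⁺] = 10^-2.27 = 0.0053703
α₁ = 1/(1 + 0.10233 + 0.0053703) = 1/1.1077 = 0.9028; α₂ = α₁·K2/[H⁺] = 0.004848
α₁ + 2α₂ = 0.9125
CA = 0.9125 × 9.62 = 8.78 mmol/kg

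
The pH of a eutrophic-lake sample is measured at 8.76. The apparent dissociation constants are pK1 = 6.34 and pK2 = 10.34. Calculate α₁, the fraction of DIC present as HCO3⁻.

α₁ = 1 / (1 + [H⁺]/K1 + K2/[H⁺]) = 1 / (1 + 10^-2.42 + 10^-1.58)
   = 1 / (1 + 0.0038019 + 0.026303) = 1/1.0301 = 0.9708

α₁ = 0.971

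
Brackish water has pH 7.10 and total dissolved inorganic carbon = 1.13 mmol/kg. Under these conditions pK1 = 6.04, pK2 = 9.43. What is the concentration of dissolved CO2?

α₀ = 1 / (1 + K1/[H⁺] + K1K2/[H⁺]²) = 1 / (1 + 10^+1.06 + 10^-1.27)
   = 1 / (1 + 11.482 + 0.053703) = 1/12.535 = 0.07978
[CO2*] = α₀ × DIC = 0.07978 × 1.13 = 0.0901 mmol/kg

[CO2*] = 0.0901 mmol/kg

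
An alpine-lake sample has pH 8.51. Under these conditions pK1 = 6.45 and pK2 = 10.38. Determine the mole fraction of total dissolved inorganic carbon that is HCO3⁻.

α₁ = 1 / (1 + [H⁺]/K1 + K2/[H⁺]) = 1 / (1 + 10^-2.06 + 10^-1.87)
   = 1 / (1 + 0.0087096 + 0.013490) = 1/1.0222 = 0.9783

α₁ = 0.978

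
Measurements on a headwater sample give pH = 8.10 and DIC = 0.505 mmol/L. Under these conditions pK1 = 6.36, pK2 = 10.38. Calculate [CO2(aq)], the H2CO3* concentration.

α₀ = 1 / (1 + K1/[H⁺] + K1K2/[H⁺]²) = 1 / (1 + 10^+1.74 + 10^-0.54)
   = 1 / (1 + 54.954 + 0.28840) = 1/56.242 = 0.01778
[CO2*] = α₀ × DIC = 0.01778 × 0.505 = 0.00898 mmol/L = 8.98 μmol/L

[CO2*] = 8.98 μmol/L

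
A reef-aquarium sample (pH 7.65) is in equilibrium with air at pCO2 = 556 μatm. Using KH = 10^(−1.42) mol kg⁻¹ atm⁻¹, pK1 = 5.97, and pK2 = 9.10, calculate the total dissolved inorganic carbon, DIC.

[CO2*] = KH · pCO2 = 10^(−1.42) × 556×10^-6 = 2.114×10^-5 mol/kg
α₀ = 1/(1 + K1/[H⁺] + K1K2/[H⁺]²) = 1/(1 + 10^+1.68 + 10^+0.23) = 0.01978
DIC = [CO2*]/α₀ = 2.114×10^-5 / 0.01978 = 1.07 mmol/kg

DIC = 1.07 mmol/kg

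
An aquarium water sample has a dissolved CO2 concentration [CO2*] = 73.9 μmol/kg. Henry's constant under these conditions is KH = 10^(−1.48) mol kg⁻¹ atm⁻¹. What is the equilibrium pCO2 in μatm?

KH = 10^(−1.48) = 3.311×10^-2 mol kg⁻¹ atm⁻¹
pCO2 = [CO2*]/KH = 73.9×10^-6 / 3.311×10^-2 = 2.23×10^-3 atm = 2230 μatm

pCO2 = 2230 μatm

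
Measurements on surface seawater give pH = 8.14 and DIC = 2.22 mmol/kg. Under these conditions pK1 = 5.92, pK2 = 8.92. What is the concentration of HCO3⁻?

[HCO3⁻] = 1.89 mmol/kg

α₁ = 1 / (1 + [H⁺]/K1 + K2/[H⁺]) = 1 / (1 + 10^-2.22 + 10^-0.78)
   = 1 / (1 + 0.0060256 + 0.16596) = 1/1.1720 = 0.8533
[HCO3⁻] = α₁ × DIC = 0.8533 × 2.22 = 1.89 mmol/kg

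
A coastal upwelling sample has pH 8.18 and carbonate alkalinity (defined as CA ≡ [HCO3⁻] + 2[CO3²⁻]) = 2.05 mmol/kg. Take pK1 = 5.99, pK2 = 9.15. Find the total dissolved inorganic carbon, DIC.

DIC = 1.88 mmol/kg

CA = [HCO3⁻] + 2[CO3²⁻] = (α₁ + 2α₂)·DIC
At pH 8.18: [H⁺]/K1 = 10^-2.19 = 0.0064565, K2/[H⁺] = 10^-0.97 = 0.10715
α₁ = 1/(1 + 0.0064565 + 0.10715) = 1/1.1136 = 0.8980; α₂ = α₁·K2/[H⁺] = 0.09622
α₁ + 2α₂ = 1.0904
DIC = CA / (α₁ + 2α₂) = 2.05 / 1.0904 = 1.88 mmol/kg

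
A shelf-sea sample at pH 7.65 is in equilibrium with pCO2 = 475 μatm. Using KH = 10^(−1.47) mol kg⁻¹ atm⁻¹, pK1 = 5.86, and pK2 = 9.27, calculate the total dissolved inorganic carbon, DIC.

DIC = 1.03 mmol/kg

[CO2*] = KH · pCO2 = 10^(−1.47) × 475×10^-6 = 1.610×10^-5 mol/kg
α₀ = 1/(1 + K1/[H⁺] + K1K2/[H⁺]²) = 1/(1 + 10^+1.79 + 10^+0.17) = 0.01559
DIC = [CO2*]/α₀ = 1.610×10^-5 / 0.01559 = 1.03 mmol/kg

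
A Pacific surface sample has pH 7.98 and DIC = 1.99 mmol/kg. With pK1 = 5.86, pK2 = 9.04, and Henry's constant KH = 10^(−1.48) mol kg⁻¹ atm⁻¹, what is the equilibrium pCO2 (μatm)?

pCO2 = 416 μatm

α₀ = 1 / (1 + K1/[H⁺] + K1K2/[H⁺]²) = 1 / (1 + 10^+2.12 + 10^+1.06)
   = 1 / (1 + 131.83 + 11.482) = 1/144.31 = 0.006930
[CO2*] = α₀ × DIC = 0.006930 × 1.99 = 0.01379 mmol/kg = 13.79 μmol/kg
pCO2 = [CO2*]/KH = 1.379×10^-5 / 3.311×10^-2 = 416 μatm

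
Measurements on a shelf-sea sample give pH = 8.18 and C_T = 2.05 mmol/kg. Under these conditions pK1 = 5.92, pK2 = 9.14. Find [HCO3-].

[HCO3⁻] = 1.84 mmol/kg

α₁ = 1 / (1 + [H⁺]/K1 + K2/[H⁺]) = 1 / (1 + 10^-2.26 + 10^-0.96)
   = 1 / (1 + 0.0054954 + 0.10965) = 1/1.1151 = 0.8967
[HCO3⁻] = α₁ × DIC = 0.8967 × 2.05 = 1.84 mmol/kg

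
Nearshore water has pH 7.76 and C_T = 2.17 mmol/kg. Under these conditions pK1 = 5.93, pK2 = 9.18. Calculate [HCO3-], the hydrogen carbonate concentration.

[HCO3⁻] = 2.06 mmol/kg

α₁ = 1 / (1 + [H⁺]/K1 + K2/[H⁺]) = 1 / (1 + 10^-1.83 + 10^-1.42)
   = 1 / (1 + 0.014791 + 0.038019) = 1/1.0528 = 0.9498
[HCO3⁻] = α₁ × DIC = 0.9498 × 2.17 = 2.06 mmol/kg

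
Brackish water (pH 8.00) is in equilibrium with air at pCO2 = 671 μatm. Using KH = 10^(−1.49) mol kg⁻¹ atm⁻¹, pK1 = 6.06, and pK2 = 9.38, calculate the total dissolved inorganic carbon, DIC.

DIC = 1.99 mmol/kg

[CO2*] = KH · pCO2 = 10^(−1.49) × 671×10^-6 = 2.171×10^-5 mol/kg
α₀ = 1/(1 + K1/[H⁺] + K1K2/[H⁺]²) = 1/(1 + 10^+1.94 + 10^+0.56) = 0.01090
DIC = [CO2*]/α₀ = 2.171×10^-5 / 0.01090 = 1.99 mmol/kg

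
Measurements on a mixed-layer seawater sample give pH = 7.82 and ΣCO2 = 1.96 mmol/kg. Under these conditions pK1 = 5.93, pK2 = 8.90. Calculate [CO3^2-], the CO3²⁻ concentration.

[CO3²⁻] = 0.149 mmol/kg

α₂ = 1 / (1 + [H⁺]/K2 + [H⁺]²/(K1K2)) = 1 / (1 + 10^+1.08 + 10^-0.81)
   = 1 / (1 + 12.023 + 0.15488) = 1/13.178 = 0.07589
[CO3²⁻] = α₂ × DIC = 0.07589 × 1.96 = 0.149 mmol/kg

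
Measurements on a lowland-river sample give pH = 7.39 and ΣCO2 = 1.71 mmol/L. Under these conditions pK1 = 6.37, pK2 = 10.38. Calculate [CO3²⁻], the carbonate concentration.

α₂ = 1 / (1 + [H⁺]/K2 + [H⁺]²/(K1K2)) = 1 / (1 + 10^+2.99 + 10^+1.97)
   = 1 / (1 + 977.24 + 93.325) = 1/1071.6 = 0.0009332
[CO3²⁻] = α₂ × DIC = 0.0009332 × 1.71 = 0.00160 mmol/L = 1.60 μmol/L

[CO3²⁻] = 1.60 μmol/L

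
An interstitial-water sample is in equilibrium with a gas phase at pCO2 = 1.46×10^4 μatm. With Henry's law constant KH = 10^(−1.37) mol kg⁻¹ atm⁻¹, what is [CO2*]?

KH = 10^(−1.37) = 4.266×10^-2 mol kg⁻¹ atm⁻¹
[CO2*] = KH · pCO2 = 4.266×10^-2 × 1.46×10^4×10^-6 atm = 6.23×10^-4 mol/kg

[CO2*] = 623 μmol/kg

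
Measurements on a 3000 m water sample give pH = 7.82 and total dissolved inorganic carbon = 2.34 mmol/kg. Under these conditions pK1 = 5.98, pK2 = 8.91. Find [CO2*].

α₀ = 1 / (1 + K1/[H⁺] + K1K2/[H⁺]²) = 1 / (1 + 10^+1.84 + 10^+0.75)
   = 1 / (1 + 69.183 + 5.6234) = 1/75.807 = 0.01319
[CO2*] = α₀ × DIC = 0.01319 × 2.34 = 0.0309 mmol/kg

[CO2*] = 0.0309 mmol/kg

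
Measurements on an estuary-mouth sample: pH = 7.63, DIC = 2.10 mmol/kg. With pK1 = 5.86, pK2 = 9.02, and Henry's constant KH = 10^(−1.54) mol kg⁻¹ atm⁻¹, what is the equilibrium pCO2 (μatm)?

pCO2 = 1170 μatm

α₀ = 1 / (1 + K1/[H⁺] + K1K2/[H⁺]²) = 1 / (1 + 10^+1.77 + 10^+0.38)
   = 1 / (1 + 58.884 + 2.3988) = 1/62.283 = 0.01606
[CO2*] = α₀ × DIC = 0.01606 × 2.10 = 0.03372 mmol/kg
pCO2 = [CO2*]/KH = 3.372×10^-5 / 2.884×10^-2 = 1170 μatm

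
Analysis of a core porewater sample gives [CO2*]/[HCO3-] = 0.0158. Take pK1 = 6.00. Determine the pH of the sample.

pH = 7.80

From K1 = [H⁺][HCO3-]/[CO2*]:  pH = pK1 − log₁₀([CO2*]/[HCO3-])
log₁₀(0.0158) = -1.801
pH = 6.00 − (-1.801) = 7.80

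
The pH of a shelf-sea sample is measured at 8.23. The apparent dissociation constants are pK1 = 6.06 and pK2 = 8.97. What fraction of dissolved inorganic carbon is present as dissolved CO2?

α₀ = 0.00569

α₀ = 1 / (1 + K1/[H⁺] + K1K2/[H⁺]²) = 1 / (1 + 10^+2.17 + 10^+1.43)
   = 1 / (1 + 147.91 + 26.915) = 1/175.83 = 0.005687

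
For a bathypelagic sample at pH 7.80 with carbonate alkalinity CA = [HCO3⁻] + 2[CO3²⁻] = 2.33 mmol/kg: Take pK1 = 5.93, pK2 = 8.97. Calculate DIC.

CA = [HCO3⁻] + 2[CO3²⁻] = (α₁ + 2α₂)·DIC
At pH 7.80: [H⁺]/K1 = 10^-1.87 = 0.013490, K2/[H⁺] = 10^-1.17 = 0.067608
α₁ = 1/(1 + 0.013490 + 0.067608) = 1/1.0811 = 0.9250; α₂ = α₁·K2/[H⁺] = 0.06254
α₁ + 2α₂ = 1.0501
DIC = CA / (α₁ + 2α₂) = 2.33 / 1.0501 = 2.22 mmol/kg

DIC = 2.22 mmol/kg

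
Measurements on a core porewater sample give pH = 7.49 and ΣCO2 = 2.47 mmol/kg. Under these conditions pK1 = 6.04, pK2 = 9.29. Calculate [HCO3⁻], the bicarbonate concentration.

α₁ = 1 / (1 + [H⁺]/K1 + K2/[H⁺]) = 1 / (1 + 10^-1.45 + 10^-1.80)
   = 1 / (1 + 0.035481 + 0.015849) = 1/1.0513 = 0.9512
[HCO3⁻] = α₁ × DIC = 0.9512 × 2.47 = 2.35 mmol/kg

[HCO3⁻] = 2.35 mmol/kg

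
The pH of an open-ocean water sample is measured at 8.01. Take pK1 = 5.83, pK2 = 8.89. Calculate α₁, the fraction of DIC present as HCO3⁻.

α₁ = 0.878

α₁ = 1 / (1 + [H⁺]/K1 + K2/[H⁺]) = 1 / (1 + 10^-2.18 + 10^-0.88)
   = 1 / (1 + 0.0066069 + 0.13183) = 1/1.1384 = 0.8784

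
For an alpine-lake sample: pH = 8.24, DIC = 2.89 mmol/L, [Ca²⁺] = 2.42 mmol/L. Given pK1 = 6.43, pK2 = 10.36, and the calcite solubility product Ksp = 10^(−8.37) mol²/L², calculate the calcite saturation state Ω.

Ω = 12.2

α₂ = 1 / (1 + [H⁺]/K2 + [H⁺]²/(K1K2)) = 1 / (1 + 10^+2.12 + 10^+0.31)
   = 1 / (1 + 131.83 + 2.0417) = 1/134.87 = 0.007415
[CO3²⁻] = α₂ × DIC = 0.007415 × 2.89 = 0.02143 mmol/L
Ksp = 10^(−8.37) = 4.266×10^-9
Ω = [Ca²⁺][CO3²⁻]/Ksp = (2.42×10^-3)(2.143×10^-5) / 4.266×10^-9 = 12.2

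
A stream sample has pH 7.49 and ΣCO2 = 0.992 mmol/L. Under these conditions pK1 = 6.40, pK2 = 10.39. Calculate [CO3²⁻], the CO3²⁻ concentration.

α₂ = 1 / (1 + [H⁺]/K2 + [H⁺]²/(K1K2)) = 1 / (1 + 10^+2.90 + 10^+1.81)
   = 1 / (1 + 794.33 + 64.565) = 1/859.89 = 0.001163
[CO3²⁻] = α₂ × DIC = 0.001163 × 0.992 = 0.00115 mmol/L = 1.15 μmol/L

[CO3²⁻] = 1.15 μmol/L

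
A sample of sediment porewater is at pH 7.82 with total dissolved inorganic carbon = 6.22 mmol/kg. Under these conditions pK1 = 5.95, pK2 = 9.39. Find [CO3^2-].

α₂ = 1 / (1 + [H⁺]/K2 + [H⁺]²/(K1K2)) = 1 / (1 + 10^+1.57 + 10^-0.30)
   = 1 / (1 + 37.154 + 0.50119) = 1/38.655 = 0.02587
[CO3²⁻] = α₂ × DIC = 0.02587 × 6.22 = 0.161 mmol/kg

[CO3²⁻] = 0.161 mmol/kg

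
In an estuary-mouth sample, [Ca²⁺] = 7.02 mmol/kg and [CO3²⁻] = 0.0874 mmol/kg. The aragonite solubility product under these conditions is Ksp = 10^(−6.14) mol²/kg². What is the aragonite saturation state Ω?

Ksp = 10^(−6.14) = 7.244×10^-7
Ω = [Ca²⁺][CO3²⁻]/Ksp = (7.02×10^-3)(0.0874×10^-3) / 7.244×10^-7 = 0.847

Ω = 0.847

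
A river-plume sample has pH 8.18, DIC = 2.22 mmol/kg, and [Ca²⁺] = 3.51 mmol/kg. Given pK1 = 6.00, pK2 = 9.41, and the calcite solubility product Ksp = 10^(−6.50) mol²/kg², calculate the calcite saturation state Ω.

Ω = 1.36

α₂ = 1 / (1 + [H⁺]/K2 + [H⁺]²/(K1K2)) = 1 / (1 + 10^+1.23 + 10^-0.95)
   = 1 / (1 + 16.982 + 0.11220) = 1/18.095 = 0.05526
[CO3²⁻] = α₂ × DIC = 0.05526 × 2.22 = 0.1227 mmol/kg
Ksp = 10^(−6.50) = 3.162×10^-7
Ω = [Ca²⁺][CO3²⁻]/Ksp = (3.51×10^-3)(1.227×10^-4) / 3.162×10^-7 = 1.36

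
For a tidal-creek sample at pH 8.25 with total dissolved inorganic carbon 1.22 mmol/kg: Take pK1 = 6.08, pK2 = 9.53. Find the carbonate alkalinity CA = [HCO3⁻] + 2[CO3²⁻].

CA = 1.27 mmol/kg

CA = [HCO3⁻] + 2[CO3²⁻] = (α₁ + 2α₂)·DIC
At pH 8.25: [H⁺]/K1 = 10^-2.17 = 0.0067608, K2/[H⁺] = 10^-1.28 = 0.052481
α₁ = 1/(1 + 0.0067608 + 0.052481) = 1/1.0592 = 0.9441; α₂ = α₁·K2/[H⁺] = 0.04955
α₁ + 2α₂ = 1.0432
CA = 1.0432 × 1.22 = 1.27 mmol/kg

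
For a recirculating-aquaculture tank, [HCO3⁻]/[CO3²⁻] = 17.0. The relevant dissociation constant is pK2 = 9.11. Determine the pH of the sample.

pH = 7.88

From K2 = [H⁺][CO3²⁻]/[HCO3⁻]:  pH = pK2 − log₁₀([HCO3⁻]/[CO3²⁻])
log₁₀(17.0) = +1.230
pH = 9.11 − (+1.230) = 7.88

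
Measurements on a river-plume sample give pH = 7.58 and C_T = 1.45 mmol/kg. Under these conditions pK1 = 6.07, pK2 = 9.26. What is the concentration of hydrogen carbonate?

α₁ = 1 / (1 + [H⁺]/K1 + K2/[H⁺]) = 1 / (1 + 10^-1.51 + 10^-1.68)
   = 1 / (1 + 0.030903 + 0.020893) = 1/1.0518 = 0.9508
[HCO3⁻] = α₁ × DIC = 0.9508 × 1.45 = 1.38 mmol/kg

[HCO3⁻] = 1.38 mmol/kg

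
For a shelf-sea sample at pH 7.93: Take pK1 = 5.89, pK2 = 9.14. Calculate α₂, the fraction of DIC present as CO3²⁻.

α₂ = 1 / (1 + [H⁺]/K2 + [H⁺]²/(K1K2)) = 1 / (1 + 10^+1.21 + 10^-0.83)
   = 1 / (1 + 16.218 + 0.14791) = 1/17.366 = 0.05758

α₂ = 0.0576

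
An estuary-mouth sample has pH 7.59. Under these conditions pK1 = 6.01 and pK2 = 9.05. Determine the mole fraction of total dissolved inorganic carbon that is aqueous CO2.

α₀ = 1 / (1 + K1/[H⁺] + K1K2/[H⁺]²) = 1 / (1 + 10^+1.58 + 10^+0.12)
   = 1 / (1 + 38.019 + 1.3183) = 1/40.337 = 0.02479

α₀ = 0.0248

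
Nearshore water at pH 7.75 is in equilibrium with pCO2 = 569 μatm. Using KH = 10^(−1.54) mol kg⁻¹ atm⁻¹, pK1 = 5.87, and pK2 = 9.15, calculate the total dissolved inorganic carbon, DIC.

DIC = 1.31 mmol/kg

[CO2*] = KH · pCO2 = 10^(−1.54) × 569×10^-6 = 1.641×10^-5 mol/kg
α₀ = 1/(1 + K1/[H⁺] + K1K2/[H⁺]²) = 1/(1 + 10^+1.88 + 10^+0.48) = 0.01252
DIC = [CO2*]/α₀ = 1.641×10^-5 / 0.01252 = 1.31 mmol/kg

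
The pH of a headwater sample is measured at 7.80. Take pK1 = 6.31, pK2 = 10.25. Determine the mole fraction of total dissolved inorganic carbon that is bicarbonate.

α₁ = 1 / (1 + [H⁺]/K1 + K2/[H⁺]) = 1 / (1 + 10^-1.49 + 10^-2.45)
   = 1 / (1 + 0.032359 + 0.0035481) = 1/1.0359 = 0.9653

α₁ = 0.965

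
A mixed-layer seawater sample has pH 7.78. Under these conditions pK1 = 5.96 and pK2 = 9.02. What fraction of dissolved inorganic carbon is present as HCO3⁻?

α₁ = 1 / (1 + [H⁺]/K1 + K2/[H⁺]) = 1 / (1 + 10^-1.82 + 10^-1.24)
   = 1 / (1 + 0.015136 + 0.057544) = 1/1.0727 = 0.9322

α₁ = 0.932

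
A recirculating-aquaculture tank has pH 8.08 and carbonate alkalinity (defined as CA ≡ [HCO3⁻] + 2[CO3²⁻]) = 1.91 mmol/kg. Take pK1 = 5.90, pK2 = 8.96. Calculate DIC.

CA = [HCO3⁻] + 2[CO3²⁻] = (α₁ + 2α₂)·DIC
At pH 8.08: [H⁺]/K1 = 10^-2.18 = 0.0066069, K2/[H⁺] = 10^-0.88 = 0.13183
α₁ = 1/(1 + 0.0066069 + 0.13183) = 1/1.1384 = 0.8784; α₂ = α₁·K2/[H⁺] = 0.1158
α₁ + 2α₂ = 1.1100
DIC = CA / (α₁ + 2α₂) = 1.91 / 1.1100 = 1.72 mmol/kg

DIC = 1.72 mmol/kg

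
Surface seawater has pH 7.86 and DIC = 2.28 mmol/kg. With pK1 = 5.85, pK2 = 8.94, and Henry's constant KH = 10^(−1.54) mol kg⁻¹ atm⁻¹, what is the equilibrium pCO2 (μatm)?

α₀ = 1 / (1 + K1/[H⁺] + K1K2/[H⁺]²) = 1 / (1 + 10^+2.01 + 10^+0.93)
   = 1 / (1 + 102.33 + 8.5114) = 1/111.84 = 0.008941
[CO2*] = α₀ × DIC = 0.008941 × 2.28 = 0.02039 mmol/kg
pCO2 = [CO2*]/KH = 2.039×10^-5 / 2.884×10^-2 = 707 μatm

pCO2 = 707 μatm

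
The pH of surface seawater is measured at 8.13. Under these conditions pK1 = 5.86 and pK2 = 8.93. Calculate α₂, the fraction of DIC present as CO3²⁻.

α₂ = 0.136

α₂ = 1 / (1 + [H⁺]/K2 + [H⁺]²/(K1K2)) = 1 / (1 + 10^+0.80 + 10^-1.47)
   = 1 / (1 + 6.3096 + 0.033884) = 1/7.3435 = 0.1362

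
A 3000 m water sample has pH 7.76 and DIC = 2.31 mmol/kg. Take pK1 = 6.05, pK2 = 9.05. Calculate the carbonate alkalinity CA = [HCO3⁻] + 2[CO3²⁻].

CA = 2.38 mmol/kg

CA = [HCO3⁻] + 2[CO3²⁻] = (α₁ + 2α₂)·DIC
At pH 7.76: [H⁺]/K1 = 10^-1.71 = 0.019498, K2/[H⁺] = 10^-1.29 = 0.051286
α₁ = 1/(1 + 0.019498 + 0.051286) = 1/1.0708 = 0.9339; α₂ = α₁·K2/[H⁺] = 0.04790
α₁ + 2α₂ = 1.0297
CA = 1.0297 × 2.31 = 2.38 mmol/kg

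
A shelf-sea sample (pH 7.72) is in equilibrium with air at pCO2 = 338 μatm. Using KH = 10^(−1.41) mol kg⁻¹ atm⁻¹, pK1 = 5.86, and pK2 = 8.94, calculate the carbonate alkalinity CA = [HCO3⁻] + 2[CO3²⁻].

[CO2*] = KH · pCO2 = 10^(−1.41) × 338×10^-6 = 1.315×10^-5 mol/kg
α₀ = 1/(1 + K1/[H⁺] + K1K2/[H⁺]²) = 1/(1 + 10^+1.86 + 10^+0.64) = 0.01285
DIC = [CO2*]/α₀ = 1.315×10^-5 / 0.01285 = 1.023 mmol/kg
CA = (α₁ + 2α₂)·DIC = (0.9310 + 2×0.05610) × 1.023 = 1.07 mmol/kg

CA = 1.07 mmol/kg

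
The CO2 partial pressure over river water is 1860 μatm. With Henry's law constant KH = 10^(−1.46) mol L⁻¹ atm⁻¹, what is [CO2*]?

KH = 10^(−1.46) = 3.467×10^-2 mol L⁻¹ atm⁻¹
[CO2*] = KH · pCO2 = 3.467×10^-2 × 1860×10^-6 atm = 6.45×10^-5 mol/L

[CO2*] = 64.5 μmol/L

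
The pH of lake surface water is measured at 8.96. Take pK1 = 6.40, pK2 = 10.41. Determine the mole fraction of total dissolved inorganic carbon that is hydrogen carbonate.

α₁ = 1 / (1 + [H⁺]/K1 + K2/[H⁺]) = 1 / (1 + 10^-2.56 + 10^-1.45)
   = 1 / (1 + 0.0027542 + 0.035481) = 1/1.0382 = 0.9632

α₁ = 0.963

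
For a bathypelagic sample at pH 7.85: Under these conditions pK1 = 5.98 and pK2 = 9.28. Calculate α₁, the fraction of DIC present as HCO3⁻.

α₁ = 0.952

α₁ = 1 / (1 + [H⁺]/K1 + K2/[H⁺]) = 1 / (1 + 10^-1.87 + 10^-1.43)
   = 1 / (1 + 0.013490 + 0.037154) = 1/1.0506 = 0.9518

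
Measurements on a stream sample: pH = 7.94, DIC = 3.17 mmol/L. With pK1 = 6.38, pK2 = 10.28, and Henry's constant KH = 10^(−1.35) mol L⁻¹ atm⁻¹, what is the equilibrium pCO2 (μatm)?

pCO2 = 1890 μatm

α₀ = 1 / (1 + K1/[H⁺] + K1K2/[H⁺]²) = 1 / (1 + 10^+1.56 + 10^-0.78)
   = 1 / (1 + 36.308 + 0.16596) = 1/37.474 = 0.02669
[CO2*] = α₀ × DIC = 0.02669 × 3.17 = 0.08459 mmol/L
pCO2 = [CO2*]/KH = 8.459×10^-5 / 4.467×10^-2 = 1890 μatm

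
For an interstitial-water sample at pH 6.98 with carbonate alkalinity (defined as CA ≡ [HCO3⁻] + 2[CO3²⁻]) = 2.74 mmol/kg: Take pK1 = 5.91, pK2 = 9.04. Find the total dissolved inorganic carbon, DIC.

DIC = 2.95 mmol/kg

CA = [HCO3⁻] + 2[CO3²⁻] = (α₁ + 2α₂)·DIC
At pH 6.98: [H⁺]/K1 = 10^-1.07 = 0.085114, K2/[H⁺] = 10^-2.06 = 0.0087096
α₁ = 1/(1 + 0.085114 + 0.0087096) = 1/1.0938 = 0.9142; α₂ = α₁·K2/[H⁺] = 0.007963
α₁ + 2α₂ = 0.9301
DIC = CA / (α₁ + 2α₂) = 2.74 / 0.9301 = 2.95 mmol/kg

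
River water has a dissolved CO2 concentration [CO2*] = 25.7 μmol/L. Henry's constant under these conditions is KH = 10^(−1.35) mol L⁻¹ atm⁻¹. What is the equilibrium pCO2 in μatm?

KH = 10^(−1.35) = 4.467×10^-2 mol L⁻¹ atm⁻¹
pCO2 = [CO2*]/KH = 25.7×10^-6 / 4.467×10^-2 = 5.75×10^-4 atm = 575 μatm

pCO2 = 575 μatm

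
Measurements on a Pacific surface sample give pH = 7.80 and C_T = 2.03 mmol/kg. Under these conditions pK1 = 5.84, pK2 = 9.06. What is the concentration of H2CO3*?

α₀ = 1 / (1 + K1/[H⁺] + K1K2/[H⁺]²) = 1 / (1 + 10^+1.96 + 10^+0.70)
   = 1 / (1 + 91.201 + 5.0119) = 1/97.213 = 0.01029
[CO2*] = α₀ × DIC = 0.01029 × 2.03 = 0.0209 mmol/kg

[CO2*] = 0.0209 mmol/kg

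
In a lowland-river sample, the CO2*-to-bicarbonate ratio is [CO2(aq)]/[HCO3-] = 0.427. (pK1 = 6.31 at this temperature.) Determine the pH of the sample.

From K1 = [H⁺][HCO3-]/[CO2(aq)]:  pH = pK1 − log₁₀([CO2(aq)]/[HCO3-])
log₁₀(0.427) = -0.370
pH = 6.31 − (-0.370) = 6.68

pH = 6.68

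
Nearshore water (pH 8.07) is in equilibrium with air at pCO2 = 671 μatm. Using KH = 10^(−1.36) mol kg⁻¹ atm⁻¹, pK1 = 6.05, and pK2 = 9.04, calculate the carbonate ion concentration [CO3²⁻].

[CO3²⁻] = 0.329 mmol/kg

[CO2*] = KH · pCO2 = 10^(−1.36) × 671×10^-6 = 2.929×10^-5 mol/kg
α₀ = 1/(1 + K1/[H⁺] + K1K2/[H⁺]²) = 1/(1 + 10^+2.02 + 10^+1.05) = 0.008552
DIC = [CO2*]/α₀ = 2.929×10^-5 / 0.008552 = 3.425 mmol/kg
[CO3²⁻] = α₂·DIC; α₂ = 0.09595, so [CO3²⁻] = 0.09595 × 3.425 = 0.329 mmol/kg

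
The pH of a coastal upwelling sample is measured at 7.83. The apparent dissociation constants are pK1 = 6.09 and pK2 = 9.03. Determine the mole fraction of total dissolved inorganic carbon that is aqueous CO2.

α₀ = 1 / (1 + K1/[H⁺] + K1K2/[H⁺]²) = 1 / (1 + 10^+1.74 + 10^+0.54)
   = 1 / (1 + 54.954 + 3.4674) = 1/59.421 = 0.01683

α₀ = 0.0168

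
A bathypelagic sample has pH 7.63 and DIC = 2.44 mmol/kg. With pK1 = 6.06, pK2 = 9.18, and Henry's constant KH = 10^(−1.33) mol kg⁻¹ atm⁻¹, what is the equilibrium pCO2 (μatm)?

pCO2 = 1330 μatm

α₀ = 1 / (1 + K1/[H⁺] + K1K2/[H⁺]²) = 1 / (1 + 10^+1.57 + 10^+0.02)
   = 1 / (1 + 37.154 + 1.0471) = 1/39.201 = 0.02551
[CO2*] = α₀ × DIC = 0.02551 × 2.44 = 0.06224 mmol/kg
pCO2 = [CO2*]/KH = 6.224×10^-5 / 4.677×10^-2 = 1330 μatm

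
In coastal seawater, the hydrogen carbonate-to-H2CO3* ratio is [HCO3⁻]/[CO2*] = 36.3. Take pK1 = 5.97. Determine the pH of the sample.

pH = 7.53

From K1 = [H⁺][HCO3⁻]/[CO2*]:  pH = pK1 + log₁₀([HCO3⁻]/[CO2*])
log₁₀(36.3) = +1.560
pH = 5.97 + (+1.560) = 7.53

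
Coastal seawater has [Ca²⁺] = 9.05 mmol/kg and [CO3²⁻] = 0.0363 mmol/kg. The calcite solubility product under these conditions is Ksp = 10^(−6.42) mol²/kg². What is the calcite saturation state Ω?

Ksp = 10^(−6.42) = 3.802×10^-7
Ω = [Ca²⁺][CO3²⁻]/Ksp = (9.05×10^-3)(0.0363×10^-3) / 3.802×10^-7 = 0.864

Ω = 0.864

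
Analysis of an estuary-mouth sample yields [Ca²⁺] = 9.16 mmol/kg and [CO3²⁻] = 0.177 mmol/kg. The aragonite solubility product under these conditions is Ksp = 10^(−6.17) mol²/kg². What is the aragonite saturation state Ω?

Ω = 2.40

Ksp = 10^(−6.17) = 6.761×10^-7
Ω = [Ca²⁺][CO3²⁻]/Ksp = (9.16×10^-3)(0.177×10^-3) / 6.761×10^-7 = 2.40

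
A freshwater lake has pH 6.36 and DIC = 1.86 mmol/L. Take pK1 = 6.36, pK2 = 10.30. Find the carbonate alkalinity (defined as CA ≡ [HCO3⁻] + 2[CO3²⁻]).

CA = [HCO3⁻] + 2[CO3²⁻] = (α₁ + 2α₂)·DIC
At pH 6.36: [H⁺]/K1 = 10^0.00 = 1.0000, K2/[H⁺] = 10^-3.94 = 0.00011482
α₁ = 1/(1 + 1.0000 + 0.00011482) = 1/2.0001 = 0.5000; α₂ = α₁·K2/[H⁺] = 5.740×10^-5
α₁ + 2α₂ = 0.5001
CA = 0.5001 × 1.86 = 0.930 mmol/L

CA = 0.930 mmol/L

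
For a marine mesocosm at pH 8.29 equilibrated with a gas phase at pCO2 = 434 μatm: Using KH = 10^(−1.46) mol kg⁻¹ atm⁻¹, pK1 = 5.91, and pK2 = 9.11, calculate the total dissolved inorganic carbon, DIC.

DIC = 4.17 mmol/kg

[CO2*] = KH · pCO2 = 10^(−1.46) × 434×10^-6 = 1.505×10^-5 mol/kg
α₀ = 1/(1 + K1/[H⁺] + K1K2/[H⁺]²) = 1/(1 + 10^+2.38 + 10^+1.56) = 0.003608
DIC = [CO2*]/α₀ = 1.505×10^-5 / 0.003608 = 4.17 mmol/kg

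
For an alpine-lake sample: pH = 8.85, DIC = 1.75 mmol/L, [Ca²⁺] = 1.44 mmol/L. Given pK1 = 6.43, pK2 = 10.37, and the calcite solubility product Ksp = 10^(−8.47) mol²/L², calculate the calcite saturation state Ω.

Ω = 21.7

α₂ = 1 / (1 + [H⁺]/K2 + [H⁺]²/(K1K2)) = 1 / (1 + 10^+1.52 + 10^-0.90)
   = 1 / (1 + 33.113 + 0.12589) = 1/34.239 = 0.02921
[CO3²⁻] = α₂ × DIC = 0.02921 × 1.75 = 0.05111 mmol/L
Ksp = 10^(−8.47) = 3.388×10^-9
Ω = [Ca²⁺][CO3²⁻]/Ksp = (1.44×10^-3)(5.111×10^-5) / 3.388×10^-9 = 21.7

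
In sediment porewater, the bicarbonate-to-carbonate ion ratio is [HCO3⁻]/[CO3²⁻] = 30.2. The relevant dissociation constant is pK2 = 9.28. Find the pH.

pH = 7.80

From K2 = [H⁺][CO3²⁻]/[HCO3⁻]:  pH = pK2 − log₁₀([HCO3⁻]/[CO3²⁻])
log₁₀(30.2) = +1.480
pH = 9.28 − (+1.480) = 7.80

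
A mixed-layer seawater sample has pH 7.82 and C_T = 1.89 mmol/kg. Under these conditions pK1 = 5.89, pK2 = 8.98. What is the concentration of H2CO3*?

[CO2*] = 0.0205 mmol/kg

α₀ = 1 / (1 + K1/[H⁺] + K1K2/[H⁺]²) = 1 / (1 + 10^+1.93 + 10^+0.77)
   = 1 / (1 + 85.114 + 5.8884) = 1/92.002 = 0.01087
[CO2*] = α₀ × DIC = 0.01087 × 1.89 = 0.0205 mmol/kg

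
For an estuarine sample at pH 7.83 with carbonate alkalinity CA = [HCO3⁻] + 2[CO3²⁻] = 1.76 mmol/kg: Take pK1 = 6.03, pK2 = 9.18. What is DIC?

DIC = 1.71 mmol/kg

CA = [HCO3⁻] + 2[CO3²⁻] = (α₁ + 2α₂)·DIC
At pH 7.83: [H⁺]/K1 = 10^-1.80 = 0.015849, K2/[H⁺] = 10^-1.35 = 0.044668
α₁ = 1/(1 + 0.015849 + 0.044668) = 1/1.0605 = 0.9429; α₂ = α₁·K2/[H⁺] = 0.04212
α₁ + 2α₂ = 1.0272
DIC = CA / (α₁ + 2α₂) = 1.76 / 1.0272 = 1.71 mmol/kg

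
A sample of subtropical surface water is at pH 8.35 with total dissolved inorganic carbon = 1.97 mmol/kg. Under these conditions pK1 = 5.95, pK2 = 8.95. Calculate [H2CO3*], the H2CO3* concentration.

α₀ = 1 / (1 + K1/[H⁺] + K1K2/[H⁺]²) = 1 / (1 + 10^+2.40 + 10^+1.80)
   = 1 / (1 + 251.19 + 63.096) = 1/315.28 = 0.003172
[CO2*] = α₀ × DIC = 0.003172 × 1.97 = 0.00625 mmol/kg = 6.25 μmol/kg

[CO2*] = 6.25 μmol/kg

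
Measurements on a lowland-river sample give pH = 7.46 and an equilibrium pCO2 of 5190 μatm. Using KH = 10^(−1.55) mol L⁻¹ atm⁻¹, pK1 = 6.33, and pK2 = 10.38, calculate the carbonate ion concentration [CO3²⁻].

[CO2*] = KH · pCO2 = 10^(−1.55) × 5190×10^-6 = 1.463×10^-4 mol/L
α₀ = 1/(1 + K1/[H⁺] + K1K2/[H⁺]²) = 1/(1 + 10^+1.13 + 10^-1.79) = 0.06894
DIC = [CO2*]/α₀ = 1.463×10^-4 / 0.06894 = 2.122 mmol/L
[CO3²⁻] = α₂·DIC; α₂ = 0.001118, so [CO3²⁻] = 0.001118 × 2.122 = 0.00237 mmol/L = 2.37 μmol/L

[CO3²⁻] = 2.37 μmol/L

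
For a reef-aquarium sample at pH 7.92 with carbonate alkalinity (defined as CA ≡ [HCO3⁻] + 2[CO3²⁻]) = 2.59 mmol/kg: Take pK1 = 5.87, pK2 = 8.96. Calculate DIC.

CA = [HCO3⁻] + 2[CO3²⁻] = (α₁ + 2α₂)·DIC
At pH 7.92: [H⁺]/K1 = 10^-2.05 = 0.0089125, K2/[H⁺] = 10^-1.04 = 0.091201
α₁ = 1/(1 + 0.0089125 + 0.091201) = 1/1.1001 = 0.9090; α₂ = α₁·K2/[H⁺] = 0.08290
α₁ + 2α₂ = 1.0748
DIC = CA / (α₁ + 2α₂) = 2.59 / 1.0748 = 2.41 mmol/kg

DIC = 2.41 mmol/kg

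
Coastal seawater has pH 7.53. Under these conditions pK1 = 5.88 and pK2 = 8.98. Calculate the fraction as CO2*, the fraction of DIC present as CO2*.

α₀ = 1 / (1 + K1/[H⁺] + K1K2/[H⁺]²) = 1 / (1 + 10^+1.65 + 10^+0.20)
   = 1 / (1 + 44.668 + 1.5849) = 1/47.253 = 0.02116

α₀ = 0.0212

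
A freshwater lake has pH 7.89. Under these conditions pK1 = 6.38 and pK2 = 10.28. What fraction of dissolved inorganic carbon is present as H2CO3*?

α₀ = 0.0299

α₀ = 1 / (1 + K1/[H⁺] + K1K2/[H⁺]²) = 1 / (1 + 10^+1.51 + 10^-0.88)
   = 1 / (1 + 32.359 + 0.13183) = 1/33.491 = 0.02986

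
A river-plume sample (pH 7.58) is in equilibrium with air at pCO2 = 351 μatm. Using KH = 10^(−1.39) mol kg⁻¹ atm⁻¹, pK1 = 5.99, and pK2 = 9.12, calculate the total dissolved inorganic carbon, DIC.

DIC = 0.587 mmol/kg

[CO2*] = KH · pCO2 = 10^(−1.39) × 351×10^-6 = 1.430×10^-5 mol/kg
α₀ = 1/(1 + K1/[H⁺] + K1K2/[H⁺]²) = 1/(1 + 10^+1.59 + 10^+0.05) = 0.02437
DIC = [CO2*]/α₀ = 1.430×10^-5 / 0.02437 = 0.587 mmol/kg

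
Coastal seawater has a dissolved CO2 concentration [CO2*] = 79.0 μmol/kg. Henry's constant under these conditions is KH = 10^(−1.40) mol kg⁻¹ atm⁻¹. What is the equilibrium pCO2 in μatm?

KH = 10^(−1.40) = 3.981×10^-2 mol kg⁻¹ atm⁻¹
pCO2 = [CO2*]/KH = 79.0×10^-6 / 3.981×10^-2 = 1.98×10^-3 atm = 1980 μatm

pCO2 = 1980 μatm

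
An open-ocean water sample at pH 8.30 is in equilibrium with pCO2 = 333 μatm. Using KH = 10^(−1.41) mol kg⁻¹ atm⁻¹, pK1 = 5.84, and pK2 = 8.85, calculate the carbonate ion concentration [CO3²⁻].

[CO2*] = KH · pCO2 = 10^(−1.41) × 333×10^-6 = 1.296×10^-5 mol/kg
α₀ = 1/(1 + K1/[H⁺] + K1K2/[H⁺]²) = 1/(1 + 10^+2.46 + 10^+1.91) = 0.002698
DIC = [CO2*]/α₀ = 1.296×10^-5 / 0.002698 = 4.802 mmol/kg
[CO3²⁻] = α₂·DIC; α₂ = 0.2193, so [CO3²⁻] = 0.2193 × 4.802 = 1.05 mmol/kg

[CO3²⁻] = 1.05 mmol/kg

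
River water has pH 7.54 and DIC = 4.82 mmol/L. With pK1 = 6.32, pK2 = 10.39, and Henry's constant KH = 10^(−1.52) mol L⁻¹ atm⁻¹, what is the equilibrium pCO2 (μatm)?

α₀ = 1 / (1 + K1/[H⁺] + K1K2/[H⁺]²) = 1 / (1 + 10^+1.22 + 10^-1.63)
   = 1 / (1 + 16.596 + 0.023442) = 1/17.619 = 0.05676
[CO2*] = α₀ × DIC = 0.05676 × 4.82 = 0.2736 mmol/L
pCO2 = [CO2*]/KH = 2.736×10^-4 / 3.020×10^-2 = 9060 μatm

pCO2 = 9060 μatm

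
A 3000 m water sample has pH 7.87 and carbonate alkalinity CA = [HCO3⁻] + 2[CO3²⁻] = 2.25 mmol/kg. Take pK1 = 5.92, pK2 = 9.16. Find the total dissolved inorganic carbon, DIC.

DIC = 2.17 mmol/kg

CA = [HCO3⁻] + 2[CO3²⁻] = (α₁ + 2α₂)·DIC
At pH 7.87: [H⁺]/K1 = 10^-1.95 = 0.011220, K2/[H⁺] = 10^-1.29 = 0.051286
α₁ = 1/(1 + 0.011220 + 0.051286) = 1/1.0625 = 0.9412; α₂ = α₁·K2/[H⁺] = 0.04827
α₁ + 2α₂ = 1.0377
DIC = CA / (α₁ + 2α₂) = 2.25 / 1.0377 = 2.17 mmol/kg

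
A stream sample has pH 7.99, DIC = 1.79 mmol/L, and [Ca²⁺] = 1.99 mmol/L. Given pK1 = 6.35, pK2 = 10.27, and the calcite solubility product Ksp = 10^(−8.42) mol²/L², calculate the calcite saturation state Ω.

α₂ = 1 / (1 + [H⁺]/K2 + [H⁺]²/(K1K2)) = 1 / (1 + 10^+2.28 + 10^+0.64)
   = 1 / (1 + 190.55 + 4.3652) = 1/195.91 = 0.005104
[CO3²⁻] = α₂ × DIC = 0.005104 × 1.79 = 0.009137 mmol/L = 9.137 μmol/L
Ksp = 10^(−8.42) = 3.802×10^-9
Ω = [Ca²⁺][CO3²⁻]/Ksp = (1.99×10^-3)(9.137×10^-6) / 3.802×10^-9 = 4.78

Ω = 4.78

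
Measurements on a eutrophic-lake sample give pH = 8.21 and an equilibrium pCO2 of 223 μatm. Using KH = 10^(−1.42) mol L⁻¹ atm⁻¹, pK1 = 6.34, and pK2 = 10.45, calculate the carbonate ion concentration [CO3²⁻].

[CO2*] = KH · pCO2 = 10^(−1.42) × 223×10^-6 = 8.478×10^-6 mol/L
α₀ = 1/(1 + K1/[H⁺] + K1K2/[H⁺]²) = 1/(1 + 10^+1.87 + 10^-0.37) = 0.01323
DIC = [CO2*]/α₀ = 8.478×10^-6 / 0.01323 = 0.6406 mmol/L
[CO3²⁻] = α₂·DIC; α₂ = 0.005646, so [CO3²⁻] = 0.005646 × 0.6406 = 0.00362 mmol/L = 3.62 μmol/L

[CO3²⁻] = 3.62 μmol/L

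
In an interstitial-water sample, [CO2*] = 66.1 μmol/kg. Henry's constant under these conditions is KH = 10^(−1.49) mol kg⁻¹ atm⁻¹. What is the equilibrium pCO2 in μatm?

KH = 10^(−1.49) = 3.236×10^-2 mol kg⁻¹ atm⁻¹
pCO2 = [CO2*]/KH = 66.1×10^-6 / 3.236×10^-2 = 2.04×10^-3 atm = 2040 μatm

pCO2 = 2040 μatm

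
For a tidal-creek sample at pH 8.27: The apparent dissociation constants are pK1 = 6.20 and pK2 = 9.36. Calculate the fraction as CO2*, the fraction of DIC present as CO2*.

α₀ = 0.00781

α₀ = 1 / (1 + K1/[H⁺] + K1K2/[H⁺]²) = 1 / (1 + 10^+2.07 + 10^+0.98)
   = 1 / (1 + 117.49 + 9.5499) = 1/128.04 = 0.007810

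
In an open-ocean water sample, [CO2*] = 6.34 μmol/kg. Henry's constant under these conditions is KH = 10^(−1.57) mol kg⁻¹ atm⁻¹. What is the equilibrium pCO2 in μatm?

KH = 10^(−1.57) = 2.692×10^-2 mol kg⁻¹ atm⁻¹
pCO2 = [CO2*]/KH = 6.34×10^-6 / 2.692×10^-2 = 2.36×10^-4 atm = 236 μatm

pCO2 = 236 μatm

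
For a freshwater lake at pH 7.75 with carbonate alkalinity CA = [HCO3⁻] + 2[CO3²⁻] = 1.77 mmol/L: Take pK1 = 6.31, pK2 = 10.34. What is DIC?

CA = [HCO3⁻] + 2[CO3²⁻] = (α₁ + 2α₂)·DIC
At pH 7.75: [H⁺]/K1 = 10^-1.44 = 0.036308, K2/[H⁺] = 10^-2.59 = 0.0025704
α₁ = 1/(1 + 0.036308 + 0.0025704) = 1/1.0389 = 0.9626; α₂ = α₁·K2/[H⁺] = 0.002474
α₁ + 2α₂ = 0.9675
DIC = CA / (α₁ + 2α₂) = 1.77 / 0.9675 = 1.83 mmol/L

DIC = 1.83 mmol/L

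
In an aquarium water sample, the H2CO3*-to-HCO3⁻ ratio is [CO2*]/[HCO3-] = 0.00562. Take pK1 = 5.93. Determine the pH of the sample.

pH = 8.18

From K1 = [H⁺][HCO3-]/[CO2*]:  pH = pK1 − log₁₀([CO2*]/[HCO3-])
log₁₀(0.00562) = -2.250
pH = 5.93 − (-2.250) = 8.18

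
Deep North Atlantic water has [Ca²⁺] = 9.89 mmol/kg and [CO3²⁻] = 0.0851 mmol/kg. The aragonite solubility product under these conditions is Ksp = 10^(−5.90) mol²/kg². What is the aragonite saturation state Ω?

Ksp = 10^(−5.90) = 1.259×10^-6
Ω = [Ca²⁺][CO3²⁻]/Ksp = (9.89×10^-3)(0.0851×10^-3) / 1.259×10^-6 = 0.669

Ω = 0.669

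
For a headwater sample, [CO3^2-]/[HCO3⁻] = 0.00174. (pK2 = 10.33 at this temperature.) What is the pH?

From K2 = [H⁺][CO3^2-]/[HCO3⁻]:  pH = pK2 + log₁₀([CO3^2-]/[HCO3⁻])
log₁₀(0.00174) = -2.759
pH = 10.33 + (-2.759) = 7.57

pH = 7.57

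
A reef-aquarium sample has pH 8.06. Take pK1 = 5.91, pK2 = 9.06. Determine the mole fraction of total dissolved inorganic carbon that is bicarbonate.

α₁ = 0.903

α₁ = 1 / (1 + [H⁺]/K1 + K2/[H⁺]) = 1 / (1 + 10^-2.15 + 10^-1.00)
   = 1 / (1 + 0.0070795 + 0.10000) = 1/1.1071 = 0.9033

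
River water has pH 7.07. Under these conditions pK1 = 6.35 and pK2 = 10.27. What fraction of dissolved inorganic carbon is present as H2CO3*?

α₀ = 0.160

α₀ = 1 / (1 + K1/[H⁺] + K1K2/[H⁺]²) = 1 / (1 + 10^+0.72 + 10^-2.48)
   = 1 / (1 + 5.2481 + 0.0033113) = 1/6.2514 = 0.1600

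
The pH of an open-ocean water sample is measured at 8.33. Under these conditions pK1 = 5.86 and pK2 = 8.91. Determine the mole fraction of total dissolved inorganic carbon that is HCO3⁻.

α₁ = 0.790

α₁ = 1 / (1 + [H⁺]/K1 + K2/[H⁺]) = 1 / (1 + 10^-2.47 + 10^-0.58)
   = 1 / (1 + 0.0033884 + 0.26303) = 1/1.2664 = 0.7896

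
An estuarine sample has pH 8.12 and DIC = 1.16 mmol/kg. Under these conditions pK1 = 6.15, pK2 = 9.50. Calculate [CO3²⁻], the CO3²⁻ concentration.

[CO3²⁻] = 0.0459 mmol/kg

α₂ = 1 / (1 + [H⁺]/K2 + [H⁺]²/(K1K2)) = 1 / (1 + 10^+1.38 + 10^-0.59)
   = 1 / (1 + 23.988 + 0.25704) = 1/25.245 = 0.03961
[CO3²⁻] = α₂ × DIC = 0.03961 × 1.16 = 0.0459 mmol/kg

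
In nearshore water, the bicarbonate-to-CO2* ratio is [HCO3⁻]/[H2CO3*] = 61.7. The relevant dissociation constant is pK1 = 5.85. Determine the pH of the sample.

From K1 = [H⁺][HCO3⁻]/[H2CO3*]:  pH = pK1 + log₁₀([HCO3⁻]/[H2CO3*])
log₁₀(61.7) = +1.790
pH = 5.85 + (+1.790) = 7.64

pH = 7.64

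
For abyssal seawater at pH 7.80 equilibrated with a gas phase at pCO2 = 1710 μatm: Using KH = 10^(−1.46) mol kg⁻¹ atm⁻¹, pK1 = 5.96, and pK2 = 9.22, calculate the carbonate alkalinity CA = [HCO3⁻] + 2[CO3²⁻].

[CO2*] = KH · pCO2 = 10^(−1.46) × 1710×10^-6 = 5.929×10^-5 mol/kg
α₀ = 1/(1 + K1/[H⁺] + K1K2/[H⁺]²) = 1/(1 + 10^+1.84 + 10^+0.42) = 0.01373
DIC = [CO2*]/α₀ = 5.929×10^-5 / 0.01373 = 4.317 mmol/kg
CA = (α₁ + 2α₂)·DIC = (0.9501 + 2×0.03612) × 4.317 = 4.41 mmol/kg

CA = 4.41 mmol/kg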